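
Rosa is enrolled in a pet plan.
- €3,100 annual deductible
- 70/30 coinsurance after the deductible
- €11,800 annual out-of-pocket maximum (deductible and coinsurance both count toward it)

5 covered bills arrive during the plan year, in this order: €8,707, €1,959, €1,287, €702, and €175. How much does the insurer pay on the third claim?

Bill 1, €8,707: €3,100 to deductible, leaving €5,607; owner's 30% is €1,682.10. Owner pays €4,782.10; OOP now €4,782.10. Insurer: €8,707 − €4,782.10 = €3,924.90.
Bill 2, €1,959: 30% coinsurance on €1,959 = €587.70. Cost to owner: €587.70. OOP to date €5,369.80. Plan pays €1,959 − €587.70 = €1,371.30.
Bill 3, €1,287: deductible met; 30% of €1,287 = €386.10. Owner pays €386.10; OOP now €5,755.90. Plan pays €1,287 − €386.10 = €900.90.

€900.90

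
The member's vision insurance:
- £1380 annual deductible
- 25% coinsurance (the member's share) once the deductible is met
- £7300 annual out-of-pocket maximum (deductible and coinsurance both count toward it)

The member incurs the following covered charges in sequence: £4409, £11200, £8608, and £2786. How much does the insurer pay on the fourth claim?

£2575.25

Claim 1 (£4409): £1380 finishes the deductible; £3029 goes to coinsurance; coinsurance £3029 × 25% = £757.25. Member owes £2137.25 (running OOP £2137.25). Insurer: £4409 − £2137.25 = £2271.75.
Claim 2 (£11200): deductible already satisfied, so member's share is 25% × £11200 = £2800. Cost to member: £2800. OOP to date £4937.25. Insurer: £11200 − £2800 = £8400.
Claim 3 (£8608): deductible met; 25% of £8608 = £2152. Member pays £2152; OOP now £7089.25. Plan pays £8608 − £2152 = £6456.
Claim 4 (£2786): deductible met; 25% of £2786 = £696.50. That would push OOP to £7785.75, over the £7300 cap, so member pays £7300 − £7089.25 = £210.75. Plan pays £2786 − £210.75 = £2575.25.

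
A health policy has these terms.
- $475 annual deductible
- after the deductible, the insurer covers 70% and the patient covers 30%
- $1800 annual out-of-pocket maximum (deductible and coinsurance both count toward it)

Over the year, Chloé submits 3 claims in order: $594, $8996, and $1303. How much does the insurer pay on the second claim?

Claim 1 — $594: $475 finishes the deductible; $119 goes to coinsurance; 30% of $119 = $35.70. Patient owes $510.70 (running OOP $510.70). Insurer: $594 − $510.70 = $83.30.
Claim 2 — $8996: deductible met; 30% of $8996 = $2698.80. OOP would hit $3209.50 > $1800, so the cap limits the patient to $1800 − $510.70 = $1289.30. Plan pays $8996 − $1289.30 = $7706.70.

$7706.70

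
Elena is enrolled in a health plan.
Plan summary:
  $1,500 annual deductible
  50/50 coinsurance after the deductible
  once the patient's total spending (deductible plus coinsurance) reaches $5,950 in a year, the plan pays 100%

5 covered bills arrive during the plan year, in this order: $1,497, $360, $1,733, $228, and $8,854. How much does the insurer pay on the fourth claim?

$114

Bill 1, $1,497: fully absorbed by the deductible. Cost to patient: $1,497. OOP to date $1,497. Plan pays $1,497 − $1,497 = $0.
Bill 2, $360: $3 finishes the deductible; $357 goes to coinsurance; patient's 50% is $178.50. Patient owes $181.50 (running OOP $1,678.50). Insurer: $360 − $181.50 = $178.50.
Bill 3, $1,733: 50% coinsurance on $1,733 = $866.50. Patient owes $866.50 (running OOP $2,545). Insurer: $1,733 − $866.50 = $866.50.
Bill 4, $228: 50% coinsurance on $228 = $114. Patient owes $114 (running OOP $2,659). Insurer: $228 − $114 = $114.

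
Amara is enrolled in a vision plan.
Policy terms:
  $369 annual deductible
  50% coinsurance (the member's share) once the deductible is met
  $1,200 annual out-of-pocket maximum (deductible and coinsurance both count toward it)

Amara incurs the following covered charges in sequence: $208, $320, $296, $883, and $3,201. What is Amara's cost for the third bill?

Bill 1, $208: entire amount goes to the deductible. Cost to member: $208. OOP to date $208.
Bill 2, $320: $161 finishes the deductible; $159 goes to coinsurance; member's 50% is $79.50. Member owes $240.50 (running OOP $448.50).
Bill 3, $296: deductible already satisfied, so member's share is 50% × $296 = $148. Member owes $148 (running OOP $596.50).

$148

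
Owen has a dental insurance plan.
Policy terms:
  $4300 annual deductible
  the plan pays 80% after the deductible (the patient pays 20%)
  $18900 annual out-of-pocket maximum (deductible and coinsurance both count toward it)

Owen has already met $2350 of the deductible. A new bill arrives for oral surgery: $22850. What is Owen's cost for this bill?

$6130

Deductible still to meet: $4300 − $2350 = $1950.
After the $1950 deductible portion, $22850 − $1950 = $20900 is subject to coinsurance.
Coinsurance: $20900 × 20% = $4180.
That puts the patient's cost at $1950 + $4180 = $6130 before any cap.
Total out-of-pocket so far would be $2350 + $6130 = $8480, below the $18900 cap — no reduction.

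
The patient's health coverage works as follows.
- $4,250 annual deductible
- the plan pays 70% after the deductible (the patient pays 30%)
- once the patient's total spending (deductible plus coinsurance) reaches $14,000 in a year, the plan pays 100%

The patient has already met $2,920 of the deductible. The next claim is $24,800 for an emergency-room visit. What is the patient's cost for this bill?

$8,371

$2,920 of the $4,250 deductible is already met, leaving $1,330.
After the $1,330 deductible portion, $24,800 − $1,330 = $23,470 is subject to coinsurance.
30% of $23,470 = $7,041 falls to the patient.
Patient responsibility before any cap: $1,330 + $7,041 = $8,371.
Year-to-date out-of-pocket becomes $2,920 + $8,371 = $11,291, still under the $14,000 maximum, so no cap applies.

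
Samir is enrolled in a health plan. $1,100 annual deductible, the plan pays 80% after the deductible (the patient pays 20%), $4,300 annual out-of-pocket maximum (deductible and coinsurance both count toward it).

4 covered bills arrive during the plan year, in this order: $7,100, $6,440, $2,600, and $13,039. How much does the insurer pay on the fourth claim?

$12,847

Claim 1 ($7,100): deductible takes $1,100, $6,000 remains; 20% of $6,000 = $1,200. Patient pays $2,300; OOP now $2,300. Insurer: $7,100 − $2,300 = $4,800.
Claim 2 ($6,440): 20% coinsurance on $6,440 = $1,288. Cost to patient: $1,288. OOP to date $3,588. Insurer: $6,440 − $1,288 = $5,152.
Claim 3 ($2,600): deductible met; 20% of $2,600 = $520. Patient pays $520; OOP now $4,108. Plan pays $2,600 − $520 = $2,080.
Claim 4 ($13,039): deductible already satisfied, so patient's share is 20% × $13,039 = $2,607.80. Adding that to $4,108 gives $6,715.80, past the $4,300 cap; patient pays only $4,300 − $4,108 = $192. Plan pays $13,039 − $192 = $12,847.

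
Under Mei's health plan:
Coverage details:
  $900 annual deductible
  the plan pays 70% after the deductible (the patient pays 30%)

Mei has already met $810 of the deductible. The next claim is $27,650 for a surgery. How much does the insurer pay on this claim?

Remaining deductible: $900 − $810 = $90.
That leaves $27,650 − $90 = $27,560 for coinsurance.
30% of $27,560 = $8,268 falls to the patient.
That puts the patient's cost at $90 + $8,268 = $8,358.
The plan picks up $27,650 − $8,358 = $19,292.

$19,292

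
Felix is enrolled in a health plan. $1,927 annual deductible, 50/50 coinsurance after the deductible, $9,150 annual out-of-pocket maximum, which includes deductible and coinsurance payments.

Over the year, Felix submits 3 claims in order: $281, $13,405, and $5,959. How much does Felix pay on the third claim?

Claim 1 — $281: fully absorbed by the deductible. Cost to patient: $281. OOP to date $281.
Claim 2 — $13,405: deductible takes $1,646, $11,759 remains; coinsurance $11,759 × 50% = $5,879.50. Patient owes $7,525.50 (running OOP $7,806.50).
Claim 3 — $5,959: 50% coinsurance on $5,959 = $2,979.50. OOP would hit $10,786 > $9,150, so the cap limits the patient to $9,150 − $7,806.50 = $1,343.50.

$1,343.50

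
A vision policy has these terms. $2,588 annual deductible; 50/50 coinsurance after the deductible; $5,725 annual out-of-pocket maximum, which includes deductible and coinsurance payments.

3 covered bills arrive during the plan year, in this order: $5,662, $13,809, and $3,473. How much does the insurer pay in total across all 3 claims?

$17,219

#1 ($5,662): deductible takes $2,588, $3,074 remains; coinsurance $3,074 × 50% = $1,537. Member pays $4,125; OOP now $4,125. Insurer: $5,662 − $4,125 = $1,537.
#2 ($13,809): 50% coinsurance on $13,809 = $6,904.50. OOP would hit $11,029.50 > $5,725, so the cap limits the member to $5,725 − $4,125 = $1,600. Plan pays $13,809 − $1,600 = $12,209.
#3 ($3,473): deductible already satisfied, so member's share is 50% × $3,473 = $1,736.50. That would push OOP to $7,461.50, over the $5,725 cap, so member pays $5,725 − $5,725 = $0. Insurer: $3,473 − $0 = $3,473.
Insurer total = bills − member's total = $22,944 − $5,725 = $17,219.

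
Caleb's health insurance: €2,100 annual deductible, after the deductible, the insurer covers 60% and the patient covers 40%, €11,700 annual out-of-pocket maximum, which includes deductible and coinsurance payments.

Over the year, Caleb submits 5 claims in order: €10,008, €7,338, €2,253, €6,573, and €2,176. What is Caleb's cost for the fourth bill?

Claim 1 — €10,008: €2,100 finishes the deductible; €7,908 goes to coinsurance; 40% of €7,908 = €3,163.20. Patient pays €5,263.20; OOP now €5,263.20.
Claim 2 — €7,338: deductible met; 40% of €7,338 = €2,935.20. Patient owes €2,935.20 (running OOP €8,198.40).
Claim 3 — €2,253: 40% coinsurance on €2,253 = €901.20. Patient pays €901.20; OOP now €9,099.60.
Claim 4 — €6,573: deductible met; 40% of €6,573 = €2,629.20. That would push OOP to €11,728.80, over the €11,700 cap, so patient pays €11,700 − €9,099.60 = €2,600.40.

€2,600.40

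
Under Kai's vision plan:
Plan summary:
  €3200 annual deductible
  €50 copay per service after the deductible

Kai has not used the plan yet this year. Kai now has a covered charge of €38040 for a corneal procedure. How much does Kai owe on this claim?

€3250

Nothing has been paid toward the €3200 deductible, so the first €3200 of this charge is applied there.
That leaves €38040 − €3200 = €34840 for the copay.
Copay on this service: €50.
So the member owes €3200 + €50 = €3250.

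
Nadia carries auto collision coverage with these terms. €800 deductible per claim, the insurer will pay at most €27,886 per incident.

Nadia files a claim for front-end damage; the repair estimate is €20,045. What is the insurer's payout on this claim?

After the deductible, €20,045 − €800 = €19,245 remains.
That's under the €27,886 cap, so the insurer reimburses the full €19,245.

€19,245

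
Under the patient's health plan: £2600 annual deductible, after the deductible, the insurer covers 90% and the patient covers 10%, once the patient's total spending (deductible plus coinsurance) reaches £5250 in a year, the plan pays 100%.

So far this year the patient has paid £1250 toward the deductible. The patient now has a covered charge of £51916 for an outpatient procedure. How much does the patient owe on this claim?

£1250 of the £2600 deductible is already met, leaving £1350.
That leaves £51916 − £1350 = £50566 for coinsurance.
Patient's 10% share of £50566 is £5056.60.
Patient responsibility before any cap: £1350 + £5056.60 = £6406.60.
Year-to-date out-of-pocket would reach £1250 + £6406.60 = £7656.60, above the £5250 maximum, so the patient pays only £5250 − £1250 = £4000.

£4000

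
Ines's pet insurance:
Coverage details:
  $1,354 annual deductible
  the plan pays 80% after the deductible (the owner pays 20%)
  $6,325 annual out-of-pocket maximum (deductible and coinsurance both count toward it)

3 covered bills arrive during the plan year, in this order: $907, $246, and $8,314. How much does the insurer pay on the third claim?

$6,490.40

Claim 1 — $907: entire amount goes to the deductible. Cost to owner: $907. OOP to date $907. Insurer: $907 − $907 = $0.
Claim 2 — $246: all of it applies to the deductible. Owner pays $246; OOP now $1,153. Plan pays $246 − $246 = $0.
Claim 3 — $8,314: $201 to deductible, leaving $8,113; coinsurance $8,113 × 20% = $1,622.60. Owner owes $1,823.60 (running OOP $2,976.60). Plan pays $8,314 − $1,823.60 = $6,490.40.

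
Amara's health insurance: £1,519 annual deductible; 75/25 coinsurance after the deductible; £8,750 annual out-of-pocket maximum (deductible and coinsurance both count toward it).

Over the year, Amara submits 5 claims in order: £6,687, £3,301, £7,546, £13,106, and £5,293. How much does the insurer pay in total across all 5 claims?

£27,183

#1 (£6,687): £1,519 finishes the deductible; £5,168 goes to coinsurance; patient's 25% is £1,292. Patient owes £2,811 (running OOP £2,811). Insurer: £6,687 − £2,811 = £3,876.
#2 (£3,301): deductible met; 25% of £3,301 = £825.25. Patient owes £825.25 (running OOP £3,636.25). Insurer: £3,301 − £825.25 = £2,475.75.
#3 (£7,546): deductible met; 25% of £7,546 = £1,886.50. Patient owes £1,886.50 (running OOP £5,522.75). Plan pays £7,546 − £1,886.50 = £5,659.50.
#4 (£13,106): 25% coinsurance on £13,106 = £3,276.50. OOP would hit £8,799.25 > £8,750, so the cap limits the patient to £8,750 − £5,522.75 = £3,227.25. Plan pays £13,106 − £3,227.25 = £9,878.75.
#5 (£5,293): 25% coinsurance on £5,293 = £1,323.25. That would push OOP to £10,073.25, over the £8,750 cap, so patient pays £8,750 − £8,750 = £0. Insurer: £5,293 − £0 = £5,293.
Insurer total: £3,876 + £2,475.75 + £5,659.50 + £9,878.75 + £5,293 = £27,183.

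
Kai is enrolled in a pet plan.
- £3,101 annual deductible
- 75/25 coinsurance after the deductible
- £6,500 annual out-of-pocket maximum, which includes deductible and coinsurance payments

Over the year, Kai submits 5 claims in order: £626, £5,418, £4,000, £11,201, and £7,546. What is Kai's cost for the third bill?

Claim 1 (£626): entire amount goes to the deductible. Cost to owner: £626. OOP to date £626.
Claim 2 (£5,418): £2,475 finishes the deductible; £2,943 goes to coinsurance; coinsurance £2,943 × 25% = £735.75. Cost to owner: £3,210.75. OOP to date £3,836.75.
Claim 3 (£4,000): 25% coinsurance on £4,000 = £1,000. Cost to owner: £1,000. OOP to date £4,836.75.

£1,000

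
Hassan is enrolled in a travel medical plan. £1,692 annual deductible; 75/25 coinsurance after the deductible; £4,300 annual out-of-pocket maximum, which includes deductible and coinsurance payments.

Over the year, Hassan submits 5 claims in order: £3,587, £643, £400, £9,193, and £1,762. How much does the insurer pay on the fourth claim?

Bill 1, £3,587: deductible takes £1,692, £1,895 remains; coinsurance £1,895 × 25% = £473.75. Traveler pays £2,165.75; OOP now £2,165.75. Insurer: £3,587 − £2,165.75 = £1,421.25.
Bill 2, £643: deductible already satisfied, so traveler's share is 25% × £643 = £160.75. Traveler owes £160.75 (running OOP £2,326.50). Insurer: £643 − £160.75 = £482.25.
Bill 3, £400: deductible met; 25% of £400 = £100. Traveler pays £100; OOP now £2,426.50. Plan pays £400 − £100 = £300.
Bill 4, £9,193: deductible met; 25% of £9,193 = £2,298.25. OOP would hit £4,724.75 > £4,300, so the cap limits the traveler to £4,300 − £2,426.50 = £1,873.50. Insurer: £9,193 − £1,873.50 = £7,319.50.

£7,319.50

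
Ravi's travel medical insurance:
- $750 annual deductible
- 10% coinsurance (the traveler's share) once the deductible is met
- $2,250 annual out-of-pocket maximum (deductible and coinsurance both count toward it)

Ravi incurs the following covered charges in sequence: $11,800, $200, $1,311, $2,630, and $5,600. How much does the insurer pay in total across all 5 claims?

#1 ($11,800): deductible takes $750, $11,050 remains; traveler's 10% is $1,105. Traveler owes $1,855 (running OOP $1,855). Plan pays $11,800 − $1,855 = $9,945.
#2 ($200): deductible met; 10% of $200 = $20. Cost to traveler: $20. OOP to date $1,875. Plan pays $200 − $20 = $180.
#3 ($1,311): 10% coinsurance on $1,311 = $131.10. Traveler pays $131.10; OOP now $2,006.10. Plan pays $1,311 − $131.10 = $1,179.90.
#4 ($2,630): deductible already satisfied, so traveler's share is 10% × $2,630 = $263. Adding that to $2,006.10 gives $2,269.10, past the $2,250 cap; traveler pays only $2,250 − $2,006.10 = $243.90. Plan pays $2,630 − $243.90 = $2,386.10.
#5 ($5,600): deductible met; 10% of $5,600 = $560. That would push OOP to $2,810, over the $2,250 cap, so traveler pays $2,250 − $2,250 = $0. Insurer: $5,600 − $0 = $5,600.
Insurer total = bills − traveler's total = $21,541 − $2,250 = $19,291.

$19,291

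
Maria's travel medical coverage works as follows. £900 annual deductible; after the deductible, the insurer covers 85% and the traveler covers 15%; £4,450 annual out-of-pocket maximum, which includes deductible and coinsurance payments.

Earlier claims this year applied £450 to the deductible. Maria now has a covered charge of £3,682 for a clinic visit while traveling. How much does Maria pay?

£934.80

Remaining deductible: £900 − £450 = £450.
The remaining £3,232 (= £3,682 − £450) moves to coinsurance.
15% of £3,232 = £484.80 falls to the traveler.
That puts the traveler's cost at £450 + £484.80 = £934.80 before any cap.
Total out-of-pocket so far would be £450 + £934.80 = £1,384.80, below the £4,450 cap — no reduction.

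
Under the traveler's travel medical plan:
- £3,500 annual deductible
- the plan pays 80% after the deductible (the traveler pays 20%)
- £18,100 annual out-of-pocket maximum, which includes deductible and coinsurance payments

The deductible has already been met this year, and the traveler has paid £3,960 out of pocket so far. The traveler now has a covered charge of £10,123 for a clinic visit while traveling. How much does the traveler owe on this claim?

The deductible is already satisfied, so the full bill goes to coinsurance.
Coinsurance: £10,123 × 20% = £2,024.60.
Year-to-date out-of-pocket becomes £3,960 + £2,024.60 = £5,984.60, still under the £18,100 maximum, so no cap applies.

£2,024.60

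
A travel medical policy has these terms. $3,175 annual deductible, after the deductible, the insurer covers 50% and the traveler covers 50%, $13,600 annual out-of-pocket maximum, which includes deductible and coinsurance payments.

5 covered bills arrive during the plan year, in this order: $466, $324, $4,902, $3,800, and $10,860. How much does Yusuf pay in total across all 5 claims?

$11,763.50

Claim 1 ($466): all of it applies to the deductible. Traveler pays $466; OOP now $466.
Claim 2 ($324): fully absorbed by the deductible. Cost to traveler: $324. OOP to date $790.
Claim 3 ($4,902): $2,385 finishes the deductible; $2,517 goes to coinsurance; coinsurance $2,517 × 50% = $1,258.50. Cost to traveler: $3,643.50. OOP to date $4,433.50.
Claim 4 ($3,800): 50% coinsurance on $3,800 = $1,900. Traveler pays $1,900; OOP now $6,333.50.
Claim 5 ($10,860): 50% coinsurance on $10,860 = $5,430. Cost to traveler: $5,430. OOP to date $11,763.50.
Total paid by the traveler: $466 + $324 + $3,643.50 + $1,900 + $5,430 = $11,763.50.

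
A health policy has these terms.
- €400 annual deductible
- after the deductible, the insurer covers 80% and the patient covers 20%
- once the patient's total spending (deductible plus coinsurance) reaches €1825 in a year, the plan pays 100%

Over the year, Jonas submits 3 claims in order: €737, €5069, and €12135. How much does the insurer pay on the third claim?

€11791.20

Bill 1, €737: €400 finishes the deductible; €337 goes to coinsurance; patient's 20% is €67.40. Patient pays €467.40; OOP now €467.40. Insurer: €737 − €467.40 = €269.60.
Bill 2, €5069: deductible already satisfied, so patient's share is 20% × €5069 = €1013.80. Patient owes €1013.80 (running OOP €1481.20). Plan pays €5069 − €1013.80 = €4055.20.
Bill 3, €12135: deductible met; 20% of €12135 = €2427. Adding that to €1481.20 gives €3908.20, past the €1825 cap; patient pays only €1825 − €1481.20 = €343.80. Plan pays €12135 − €343.80 = €11791.20.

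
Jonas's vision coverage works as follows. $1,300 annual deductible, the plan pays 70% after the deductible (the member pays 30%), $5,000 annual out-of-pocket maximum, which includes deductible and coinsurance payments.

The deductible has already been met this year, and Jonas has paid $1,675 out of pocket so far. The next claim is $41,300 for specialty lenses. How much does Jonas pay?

The deductible is already satisfied, so the full bill goes to coinsurance.
Member's 30% share of $41,300 is $12,390.
Adding $12,390 to the $1,675 already spent would give $14,065, which exceeds the $5,000 cap; the member pays just $5,000 − $1,675 = $3,325.

$3,325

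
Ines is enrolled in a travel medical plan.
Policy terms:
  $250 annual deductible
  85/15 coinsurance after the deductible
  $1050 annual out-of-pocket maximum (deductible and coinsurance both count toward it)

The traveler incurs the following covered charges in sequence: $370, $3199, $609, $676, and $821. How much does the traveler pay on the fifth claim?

$109.40

Claim 1 — $370: deductible takes $250, $120 remains; 15% of $120 = $18. Traveler pays $268; OOP now $268.
Claim 2 — $3199: 15% coinsurance on $3199 = $479.85. Traveler pays $479.85; OOP now $747.85.
Claim 3 — $609: 15% coinsurance on $609 = $91.35. Cost to traveler: $91.35. OOP to date $839.20.
Claim 4 — $676: deductible met; 15% of $676 = $101.40. Cost to traveler: $101.40. OOP to date $940.60.
Claim 5 — $821: deductible met; 15% of $821 = $123.15. Adding that to $940.60 gives $1063.75, past the $1050 cap; traveler pays only $1050 − $940.60 = $109.40.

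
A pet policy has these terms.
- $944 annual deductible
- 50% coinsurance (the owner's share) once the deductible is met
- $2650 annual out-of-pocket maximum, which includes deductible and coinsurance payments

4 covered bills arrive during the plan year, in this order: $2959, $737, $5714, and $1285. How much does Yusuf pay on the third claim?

$330

#1 ($2959): $944 to deductible, leaving $2015; owner's 50% is $1007.50. Owner owes $1951.50 (running OOP $1951.50).
#2 ($737): deductible already satisfied, so owner's share is 50% × $737 = $368.50. Owner pays $368.50; OOP now $2320.
#3 ($5714): deductible already satisfied, so owner's share is 50% × $5714 = $2857. That would push OOP to $5177, over the $2650 cap, so owner pays $2650 − $2320 = $330.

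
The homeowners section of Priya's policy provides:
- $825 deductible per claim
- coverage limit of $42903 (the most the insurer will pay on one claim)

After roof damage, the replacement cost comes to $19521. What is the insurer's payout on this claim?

After the deductible, $19521 − $825 = $18696 remains.
That's under the $42903 cap, so the insurer reimburses the full $18696.

$18696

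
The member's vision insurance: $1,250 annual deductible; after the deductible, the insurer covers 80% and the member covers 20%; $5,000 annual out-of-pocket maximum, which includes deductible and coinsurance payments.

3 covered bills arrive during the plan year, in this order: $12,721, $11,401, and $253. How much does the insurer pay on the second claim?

Bill 1, $12,721: deductible takes $1,250, $11,471 remains; 20% of $11,471 = $2,294.20. Member owes $3,544.20 (running OOP $3,544.20). Insurer: $12,721 − $3,544.20 = $9,176.80.
Bill 2, $11,401: deductible met; 20% of $11,401 = $2,280.20. OOP would hit $5,824.40 > $5,000, so the cap limits the member to $5,000 − $3,544.20 = $1,455.80. Plan pays $11,401 − $1,455.80 = $9,945.20.

$9,945.20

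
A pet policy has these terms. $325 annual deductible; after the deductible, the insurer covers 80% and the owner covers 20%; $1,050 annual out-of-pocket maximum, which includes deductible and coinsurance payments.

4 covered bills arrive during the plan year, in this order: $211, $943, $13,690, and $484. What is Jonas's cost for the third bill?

Claim 1 ($211): entire amount goes to the deductible. Owner pays $211; OOP now $211.
Claim 2 ($943): $114 to deductible, leaving $829; coinsurance $829 × 20% = $165.80. Owner owes $279.80 (running OOP $490.80).
Claim 3 ($13,690): deductible already satisfied, so owner's share is 20% × $13,690 = $2,738. That would push OOP to $3,228.80, over the $1,050 cap, so owner pays $1,050 − $490.80 = $559.20.

$559.20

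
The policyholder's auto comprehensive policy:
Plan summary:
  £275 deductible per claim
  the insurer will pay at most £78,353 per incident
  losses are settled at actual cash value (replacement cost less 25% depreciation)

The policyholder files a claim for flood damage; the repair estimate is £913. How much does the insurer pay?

£409.75

At 25% depreciation, ACV = £913 − £228.25 = £684.75.
Less the £275 deductible: £684.75 − £275 = £409.75.
£409.75 ≤ £78,353, so the limit doesn't bind; insurer pays £409.75.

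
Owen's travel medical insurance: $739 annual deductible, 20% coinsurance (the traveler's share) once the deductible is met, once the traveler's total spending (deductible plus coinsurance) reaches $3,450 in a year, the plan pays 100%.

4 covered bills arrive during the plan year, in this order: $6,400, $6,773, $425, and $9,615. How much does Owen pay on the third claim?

#1 ($6,400): $739 finishes the deductible; $5,661 goes to coinsurance; coinsurance $5,661 × 20% = $1,132.20. Traveler owes $1,871.20 (running OOP $1,871.20).
#2 ($6,773): deductible already satisfied, so traveler's share is 20% × $6,773 = $1,354.60. Cost to traveler: $1,354.60. OOP to date $3,225.80.
#3 ($425): deductible met; 20% of $425 = $85. Traveler owes $85 (running OOP $3,310.80).

$85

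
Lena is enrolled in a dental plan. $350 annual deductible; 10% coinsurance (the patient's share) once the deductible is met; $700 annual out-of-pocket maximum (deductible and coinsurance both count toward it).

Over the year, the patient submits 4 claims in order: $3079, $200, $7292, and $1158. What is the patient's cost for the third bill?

Claim 1 — $3079: $350 finishes the deductible; $2729 goes to coinsurance; patient's 10% is $272.90. Cost to patient: $622.90. OOP to date $622.90.
Claim 2 — $200: deductible met; 10% of $200 = $20. Cost to patient: $20. OOP to date $642.90.
Claim 3 — $7292: deductible already satisfied, so patient's share is 10% × $7292 = $729.20. Adding that to $642.90 gives $1372.10, past the $700 cap; patient pays only $700 − $642.90 = $57.10.

$57.10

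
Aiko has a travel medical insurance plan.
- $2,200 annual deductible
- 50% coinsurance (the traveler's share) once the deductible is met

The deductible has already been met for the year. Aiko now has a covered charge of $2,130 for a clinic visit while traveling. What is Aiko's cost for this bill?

$1,065

With the deductible met, the entire $2,130 is subject to coinsurance.
50% of $2,130 = $1,065 falls to the traveler.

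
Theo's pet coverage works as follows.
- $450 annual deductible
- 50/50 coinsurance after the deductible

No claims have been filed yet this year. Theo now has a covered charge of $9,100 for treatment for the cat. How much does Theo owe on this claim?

$4,775

Deductible not yet touched, so the first $450 of the bill goes to the deductible.
After the $450 deductible portion, $9,100 − $450 = $8,650 is subject to coinsurance.
50% of $8,650 = $4,325 falls to the owner.
So the owner owes $450 + $4,325 = $4,775.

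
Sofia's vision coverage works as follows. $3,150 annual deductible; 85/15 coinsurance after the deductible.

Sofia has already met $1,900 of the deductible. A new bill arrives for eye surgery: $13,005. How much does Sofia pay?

$1,900 of the $3,150 deductible is already met, leaving $1,250.
That leaves $13,005 − $1,250 = $11,755 for coinsurance.
Coinsurance: $11,755 × 15% = $1,763.25.
So the member owes $1,250 + $1,763.25 = $3,013.25.

$3,013.25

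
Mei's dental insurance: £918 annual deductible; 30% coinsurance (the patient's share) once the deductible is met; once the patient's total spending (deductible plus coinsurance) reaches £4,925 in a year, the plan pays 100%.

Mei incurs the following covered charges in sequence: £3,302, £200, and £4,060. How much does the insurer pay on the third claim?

£2,842

Claim 1 — £3,302: £918 to deductible, leaving £2,384; 30% of £2,384 = £715.20. Cost to patient: £1,633.20. OOP to date £1,633.20. Plan pays £3,302 − £1,633.20 = £1,668.80.
Claim 2 — £200: deductible already satisfied, so patient's share is 30% × £200 = £60. Patient pays £60; OOP now £1,693.20. Insurer: £200 − £60 = £140.
Claim 3 — £4,060: deductible already satisfied, so patient's share is 30% × £4,060 = £1,218. Patient owes £1,218 (running OOP £2,911.20). Insurer: £4,060 − £1,218 = £2,842.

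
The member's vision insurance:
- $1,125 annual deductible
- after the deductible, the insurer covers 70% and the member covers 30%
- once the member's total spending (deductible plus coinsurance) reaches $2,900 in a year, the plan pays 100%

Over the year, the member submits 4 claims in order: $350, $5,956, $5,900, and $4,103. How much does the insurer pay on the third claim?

Claim 1 — $350: fully absorbed by the deductible. Member pays $350; OOP now $350. Insurer: $350 − $350 = $0.
Claim 2 — $5,956: deductible takes $775, $5,181 remains; 30% of $5,181 = $1,554.30. Cost to member: $2,329.30. OOP to date $2,679.30. Plan pays $5,956 − $2,329.30 = $3,626.70.
Claim 3 — $5,900: deductible already satisfied, so member's share is 30% × $5,900 = $1,770. Adding that to $2,679.30 gives $4,449.30, past the $2,900 cap; member pays only $2,900 − $2,679.30 = $220.70. Insurer: $5,900 − $220.70 = $5,679.30.

$5,679.30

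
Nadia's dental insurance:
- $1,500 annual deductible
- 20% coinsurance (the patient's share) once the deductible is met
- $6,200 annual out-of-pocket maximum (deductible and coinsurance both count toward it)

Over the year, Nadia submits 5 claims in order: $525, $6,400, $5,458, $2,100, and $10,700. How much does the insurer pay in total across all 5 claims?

$18,983

Bill 1, $525: all of it applies to the deductible. Cost to patient: $525. OOP to date $525. Plan pays $525 − $525 = $0.
Bill 2, $6,400: $975 finishes the deductible; $5,425 goes to coinsurance; coinsurance $5,425 × 20% = $1,085. Cost to patient: $2,060. OOP to date $2,585. Plan pays $6,400 − $2,060 = $4,340.
Bill 3, $5,458: deductible already satisfied, so patient's share is 20% × $5,458 = $1,091.60. Patient pays $1,091.60; OOP now $3,676.60. Insurer: $5,458 − $1,091.60 = $4,366.40.
Bill 4, $2,100: 20% coinsurance on $2,100 = $420. Cost to patient: $420. OOP to date $4,096.60. Insurer: $2,100 − $420 = $1,680.
Bill 5, $10,700: deductible met; 20% of $10,700 = $2,140. That would push OOP to $6,236.60, over the $6,200 cap, so patient pays $6,200 − $4,096.60 = $2,103.40. Insurer: $10,700 − $2,103.40 = $8,596.60.
Insurer total: $0 + $4,340 + $4,366.40 + $1,680 + $8,596.60 = $18,983.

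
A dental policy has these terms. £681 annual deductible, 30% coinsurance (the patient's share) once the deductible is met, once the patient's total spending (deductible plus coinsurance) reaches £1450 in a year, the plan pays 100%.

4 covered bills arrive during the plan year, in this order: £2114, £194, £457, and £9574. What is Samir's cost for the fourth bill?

£143.80

#1 (£2114): £681 to deductible, leaving £1433; patient's 30% is £429.90. Patient owes £1110.90 (running OOP £1110.90).
#2 (£194): 30% coinsurance on £194 = £58.20. Patient owes £58.20 (running OOP £1169.10).
#3 (£457): deductible met; 30% of £457 = £137.10. Patient owes £137.10 (running OOP £1306.20).
#4 (£9574): deductible already satisfied, so patient's share is 30% × £9574 = £2872.20. That would push OOP to £4178.40, over the £1450 cap, so patient pays £1450 − £1306.20 = £143.80.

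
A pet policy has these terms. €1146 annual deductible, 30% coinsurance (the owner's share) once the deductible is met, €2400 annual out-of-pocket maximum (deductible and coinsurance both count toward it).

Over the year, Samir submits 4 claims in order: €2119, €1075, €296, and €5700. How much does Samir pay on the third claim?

Claim 1 (€2119): €1146 finishes the deductible; €973 goes to coinsurance; 30% of €973 = €291.90. Owner pays €1437.90; OOP now €1437.90.
Claim 2 (€1075): deductible met; 30% of €1075 = €322.50. Owner owes €322.50 (running OOP €1760.40).
Claim 3 (€296): deductible met; 30% of €296 = €88.80. Owner pays €88.80; OOP now €1849.20.

€88.80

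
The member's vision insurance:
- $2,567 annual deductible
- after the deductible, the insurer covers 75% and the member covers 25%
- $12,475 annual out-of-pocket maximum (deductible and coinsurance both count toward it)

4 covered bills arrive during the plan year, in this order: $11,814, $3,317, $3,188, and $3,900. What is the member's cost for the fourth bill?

$975

#1 ($11,814): $2,567 to deductible, leaving $9,247; 25% of $9,247 = $2,311.75. Member owes $4,878.75 (running OOP $4,878.75).
#2 ($3,317): deductible met; 25% of $3,317 = $829.25. Cost to member: $829.25. OOP to date $5,708.
#3 ($3,188): 25% coinsurance on $3,188 = $797. Member pays $797; OOP now $6,505.
#4 ($3,900): deductible already satisfied, so member's share is 25% × $3,900 = $975. Member pays $975; OOP now $7,480.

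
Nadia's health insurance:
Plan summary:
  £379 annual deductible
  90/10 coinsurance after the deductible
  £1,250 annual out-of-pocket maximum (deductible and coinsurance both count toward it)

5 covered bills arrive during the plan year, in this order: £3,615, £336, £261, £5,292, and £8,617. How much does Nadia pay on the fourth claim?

£487.70

#1 (£3,615): deductible takes £379, £3,236 remains; coinsurance £3,236 × 10% = £323.60. Patient pays £702.60; OOP now £702.60.
#2 (£336): deductible already satisfied, so patient's share is 10% × £336 = £33.60. Patient owes £33.60 (running OOP £736.20).
#3 (£261): deductible already satisfied, so patient's share is 10% × £261 = £26.10. Patient owes £26.10 (running OOP £762.30).
#4 (£5,292): deductible met; 10% of £5,292 = £529.20. Adding that to £762.30 gives £1,291.50, past the £1,250 cap; patient pays only £1,250 − £762.30 = £487.70.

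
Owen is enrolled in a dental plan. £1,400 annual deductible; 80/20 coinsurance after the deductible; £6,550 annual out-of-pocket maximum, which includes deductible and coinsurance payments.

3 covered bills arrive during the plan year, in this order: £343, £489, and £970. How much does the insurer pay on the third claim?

Bill 1, £343: all of it applies to the deductible. Patient owes £343 (running OOP £343). Plan pays £343 − £343 = £0.
Bill 2, £489: fully absorbed by the deductible. Patient owes £489 (running OOP £832). Insurer: £489 − £489 = £0.
Bill 3, £970: deductible takes £568, £402 remains; 20% of £402 = £80.40. Cost to patient: £648.40. OOP to date £1,480.40. Insurer: £970 − £648.40 = £321.60.

£321.60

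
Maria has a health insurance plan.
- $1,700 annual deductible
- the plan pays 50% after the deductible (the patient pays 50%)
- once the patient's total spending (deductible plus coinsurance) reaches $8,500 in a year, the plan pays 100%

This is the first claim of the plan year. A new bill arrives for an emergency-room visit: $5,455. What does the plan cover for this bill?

Nothing has been paid toward the $1,700 deductible, so the first $1,700 of this charge is applied there.
That leaves $5,455 − $1,700 = $3,755 for coinsurance.
50% of $3,755 = $1,877.50 falls to the patient.
So the patient owes $1,700 + $1,877.50 = $3,577.50 before any cap.
Cumulative spending $0 + $3,577.50 = $3,577.50 stays under the $8,500 maximum.
The insurer covers the remainder: $5,455 − $3,577.50 = $1,877.50.

$1,877.50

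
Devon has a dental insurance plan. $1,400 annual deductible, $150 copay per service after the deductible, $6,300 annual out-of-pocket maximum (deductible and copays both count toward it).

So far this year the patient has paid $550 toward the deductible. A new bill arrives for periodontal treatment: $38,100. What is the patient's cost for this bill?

Deductible still to meet: $1,400 − $550 = $850.
After the $850 deductible portion, $38,100 − $850 = $37,250 is subject to the copay.
Copay on this service: $150.
That puts the patient's cost at $850 + $150 = $1,000 before any cap.
Cumulative spending $550 + $1,000 = $1,550 stays under the $6,300 maximum.

$1,000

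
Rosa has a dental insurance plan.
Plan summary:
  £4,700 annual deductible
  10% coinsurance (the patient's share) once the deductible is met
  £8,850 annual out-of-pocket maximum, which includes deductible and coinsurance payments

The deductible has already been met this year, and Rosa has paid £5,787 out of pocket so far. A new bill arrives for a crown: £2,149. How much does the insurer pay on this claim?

The deductible is already satisfied, so the full bill goes to coinsurance.
10% of £2,149 = £214.90 falls to the patient.
Year-to-date out-of-pocket becomes £5,787 + £214.90 = £6,001.90, still under the £8,850 maximum, so no cap applies.
Insurer pays the balance: £2,149 − £214.90 = £1,934.10.

£1,934.10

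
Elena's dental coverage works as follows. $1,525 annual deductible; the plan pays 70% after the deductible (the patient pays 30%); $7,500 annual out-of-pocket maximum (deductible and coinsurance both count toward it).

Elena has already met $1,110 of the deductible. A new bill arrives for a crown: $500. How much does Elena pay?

$440.50

Deductible still to meet: $1,525 − $1,110 = $415.
After the $415 deductible portion, $500 − $415 = $85 is subject to coinsurance.
30% of $85 = $25.50 falls to the patient.
That puts the patient's cost at $415 + $25.50 = $440.50 before any cap.
Cumulative spending $1,110 + $440.50 = $1,550.50 stays under the $7,500 maximum.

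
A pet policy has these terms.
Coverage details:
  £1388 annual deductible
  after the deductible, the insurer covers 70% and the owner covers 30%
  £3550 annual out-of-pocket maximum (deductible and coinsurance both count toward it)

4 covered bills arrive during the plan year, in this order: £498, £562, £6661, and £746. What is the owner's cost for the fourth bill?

#1 (£498): fully absorbed by the deductible. Owner pays £498; OOP now £498.
#2 (£562): fully absorbed by the deductible. Owner pays £562; OOP now £1060.
#3 (£6661): £328 to deductible, leaving £6333; 30% of £6333 = £1899.90. Owner owes £2227.90 (running OOP £3287.90).
#4 (£746): deductible met; 30% of £746 = £223.80. Owner pays £223.80; OOP now £3511.70.

£223.80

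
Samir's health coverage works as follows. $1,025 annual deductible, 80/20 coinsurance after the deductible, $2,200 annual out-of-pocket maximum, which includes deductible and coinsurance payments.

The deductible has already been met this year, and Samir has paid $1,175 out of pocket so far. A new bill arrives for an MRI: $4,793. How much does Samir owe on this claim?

$958.60

The deductible is already satisfied, so the full bill goes to coinsurance.
20% of $4,793 = $958.60 falls to the patient.
Year-to-date out-of-pocket becomes $1,175 + $958.60 = $2,133.60, still under the $2,200 maximum, so no cap applies.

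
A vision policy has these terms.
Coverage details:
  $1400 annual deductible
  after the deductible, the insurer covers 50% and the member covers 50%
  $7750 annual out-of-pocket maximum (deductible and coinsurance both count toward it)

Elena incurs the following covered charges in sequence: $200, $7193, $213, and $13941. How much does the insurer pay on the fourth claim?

#1 ($200): entire amount goes to the deductible. Member owes $200 (running OOP $200). Insurer: $200 − $200 = $0.
#2 ($7193): deductible takes $1200, $5993 remains; 50% of $5993 = $2996.50. Member owes $4196.50 (running OOP $4396.50). Insurer: $7193 − $4196.50 = $2996.50.
#3 ($213): 50% coinsurance on $213 = $106.50. Cost to member: $106.50. OOP to date $4503. Plan pays $213 − $106.50 = $106.50.
#4 ($13941): 50% coinsurance on $13941 = $6970.50. That would push OOP to $11473.50, over the $7750 cap, so member pays $7750 − $4503 = $3247. Insurer: $13941 − $3247 = $10694.

$10694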